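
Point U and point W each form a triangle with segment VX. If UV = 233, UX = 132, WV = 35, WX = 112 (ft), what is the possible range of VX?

101 < VX < 147

From triangle UVX: |233 − 132| < VX < 233 + 132, i.e. 101 < VX < 365.
From triangle WVX: 77 < VX < 147.
Both must hold, so VX lies in the intersection.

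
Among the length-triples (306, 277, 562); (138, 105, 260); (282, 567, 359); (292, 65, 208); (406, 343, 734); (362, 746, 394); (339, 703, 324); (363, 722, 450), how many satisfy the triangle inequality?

5

(277,306,562): 277+306 > 562 → valid
(105,138,260): 105+138 ≤ 260 → not valid
(282,359,567): 282+359 > 567 → valid
(65,208,292): 65+208 ≤ 292 → not valid
(343,406,734): 343+406 > 734 → valid
(362,394,746): 362+394 > 746 → valid
(324,339,703): 324+339 ≤ 703 → not valid
(363,450,722): 363+450 > 722 → valid
5 of the 8 triples form a triangle.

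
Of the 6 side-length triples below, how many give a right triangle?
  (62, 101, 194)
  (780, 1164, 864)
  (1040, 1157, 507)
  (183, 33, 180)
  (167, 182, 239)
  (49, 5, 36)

3

(62,101,194): 62+101 ≤ 194, not a triangle
(780,1164,864): 780²+864² = 1354896 = 1164² → right
(1040,1157,507): 507²+1040² = 1338649 = 1157² → right
(183,33,180): 33²+180² = 33489 = 183² → right
(167,182,239): 167²+182² = 61013 > 57121 = 239² → acute
(49,5,36): 5+36 ≤ 49, not a triangle
3 of the 6 are right.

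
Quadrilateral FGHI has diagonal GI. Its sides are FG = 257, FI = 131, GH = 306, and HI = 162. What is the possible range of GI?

From triangle FGI: |257 − 131| < GI < 257 + 131, i.e. 126 < GI < 388.
From triangle HGI: 144 < GI < 468.
Both must hold, so GI lies in the intersection.

144 < GI < 388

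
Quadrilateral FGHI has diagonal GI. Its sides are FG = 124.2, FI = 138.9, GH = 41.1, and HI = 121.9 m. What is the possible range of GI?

80.8 < GI < 163.0

From triangle FGI: |124.2 − 138.9| < GI < 124.2 + 138.9, i.e. 14.7 < GI < 263.1.
From triangle HGI: 80.8 < GI < 163.0.
Both must hold, so GI lies in the intersection.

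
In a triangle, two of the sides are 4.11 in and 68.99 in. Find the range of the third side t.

By the triangle inequality, t must be less than 4.11 + 68.99 = 73.10 and greater than |4.11 − 68.99| = 64.88.

64.88 < t < 73.10 (in)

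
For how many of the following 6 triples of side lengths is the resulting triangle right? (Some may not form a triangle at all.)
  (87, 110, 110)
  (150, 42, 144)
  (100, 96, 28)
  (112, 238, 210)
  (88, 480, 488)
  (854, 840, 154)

(87,110,110): 87²+110² = 19669 > 12100 = 110² → acute
(150,42,144): 42²+144² = 22500 = 150² → right
(100,96,28): 28²+96² = 10000 = 100² → right
(112,238,210): 112²+210² = 56644 = 238² → right
(88,480,488): 88²+480² = 238144 = 488² → right
(854,840,154): 154²+840² = 729316 = 854² → right
5 of the 6 are right.

5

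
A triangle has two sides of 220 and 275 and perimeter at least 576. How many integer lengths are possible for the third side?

Triangle inequality: 55 < x < 495. Perimeter ≥ 576 gives x ≥ 576 − 220 − 275 = 81.
So 81 ≤ x < 495; integers 81 through 494: 414 values.

414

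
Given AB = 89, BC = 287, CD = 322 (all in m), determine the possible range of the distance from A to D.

0 ≤ AD ≤ 698 m

The maximum is all hops collinear in one direction: 89 + 287 + 322 = 698.
The longest hop is 322; the others sum to 376. Since 322 ≤ 376, the path can fold back on itself completely, so the minimum distance is 0.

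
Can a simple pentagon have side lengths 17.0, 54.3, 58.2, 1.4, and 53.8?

Yes

A pentagon exists iff every side is shorter than the sum of the others — equivalently, the longest side is less than the sum of the rest.
Longest side 58.2 < 126.5 (sum of the remaining 4), so yes.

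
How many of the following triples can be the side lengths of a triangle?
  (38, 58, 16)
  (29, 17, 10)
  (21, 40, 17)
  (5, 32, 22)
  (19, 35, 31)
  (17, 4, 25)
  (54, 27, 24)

1

(16,38,58): 16+38 ≤ 58 → not valid
(10,17,29): 10+17 ≤ 29 → not valid
(17,21,40): 17+21 ≤ 40 → not valid
(5,22,32): 5+22 ≤ 32 → not valid
(19,31,35): 19+31 > 35 → valid
(4,17,25): 4+17 ≤ 25 → not valid
(24,27,54): 24+27 ≤ 54 → not valid
1 of the 7 triples forms a triangle.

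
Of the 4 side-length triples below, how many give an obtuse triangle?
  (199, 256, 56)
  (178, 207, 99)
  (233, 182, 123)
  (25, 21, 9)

(199,256,56): 56+199 ≤ 256, not a triangle
(178,207,99): 99²+178² = 41485 < 42849 = 207² → obtuse
(233,182,123): 123²+182² = 48253 < 54289 = 233² → obtuse
(25,21,9): 9²+21² = 522 < 625 = 25² → obtuse
3 of the 4 are obtuse.

3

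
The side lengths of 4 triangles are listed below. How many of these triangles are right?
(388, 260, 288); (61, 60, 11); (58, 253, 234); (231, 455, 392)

3

(388,260,288): 260²+288² = 150544 = 388² → right
(61,60,11): 11²+60² = 3721 = 61² → right
(58,253,234): 58²+234² = 58120 < 64009 = 253² → obtuse
(231,455,392): 231²+392² = 207025 = 455² → right
3 of the 4 are right.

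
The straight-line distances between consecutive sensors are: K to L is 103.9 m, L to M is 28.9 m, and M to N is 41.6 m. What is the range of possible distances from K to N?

33.4 ≤ KN ≤ 174.4 m

The maximum is all hops collinear in one direction: 103.9 + 28.9 + 41.6 = 174.4.
The longest hop is 103.9; the others sum to 70.5. Folding the others back against it leaves at least 103.9 − 70.5 = 33.4.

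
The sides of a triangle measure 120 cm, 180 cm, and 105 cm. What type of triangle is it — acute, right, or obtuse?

Compare the square of the longest side to the sum of squares of the other two: 105² + 120² = 25425 < 32400 = 180².

obtuse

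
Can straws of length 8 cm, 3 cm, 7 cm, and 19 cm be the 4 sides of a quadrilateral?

No

For a quadrilateral, each side must be shorter than the sum of the others.
Here the longest side is 19, but the remaining 3 sides sum to only 18.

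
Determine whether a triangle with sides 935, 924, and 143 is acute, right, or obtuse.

Compare the square of the longest side to the sum of squares of the other two: 143² + 924² = 874225 = 935².

right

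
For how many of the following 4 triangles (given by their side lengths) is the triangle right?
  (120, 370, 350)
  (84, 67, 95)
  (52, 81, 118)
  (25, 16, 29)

1

(120,370,350): 120²+350² = 136900 = 370² → right
(84,67,95): 67²+84² = 11545 > 9025 = 95² → acute
(52,81,118): 52²+81² = 9265 < 13924 = 118² → obtuse
(25,16,29): 16²+25² = 881 > 841 = 29² → acute
1 of the 4 is right.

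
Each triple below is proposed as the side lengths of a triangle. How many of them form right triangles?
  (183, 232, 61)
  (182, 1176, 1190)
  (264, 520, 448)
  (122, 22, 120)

(183,232,61): 61²+183² = 37210 < 53824 = 232² → obtuse
(182,1176,1190): 182²+1176² = 1416100 = 1190² → right
(264,520,448): 264²+448² = 270400 = 520² → right
(122,22,120): 22²+120² = 14884 = 122² → right
3 of the 4 are right.

3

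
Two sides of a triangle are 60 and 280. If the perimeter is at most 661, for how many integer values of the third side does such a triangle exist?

Triangle inequality: 220 < x < 340. Perimeter ≤ 661 gives x ≤ 661 − 60 − 280 = 321.
So 220 < x ≤ 321; integers 221 through 321: 101 values.

101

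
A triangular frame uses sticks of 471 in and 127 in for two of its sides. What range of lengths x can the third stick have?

By the triangle inequality, x must be less than 471 + 127 = 598 and greater than |471 − 127| = 344.

344 < x < 598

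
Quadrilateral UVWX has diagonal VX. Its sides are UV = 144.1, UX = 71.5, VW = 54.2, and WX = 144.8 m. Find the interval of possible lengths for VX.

From triangle UVX: |144.1 − 71.5| < VX < 144.1 + 71.5, i.e. 72.6 < VX < 215.6.
From triangle WVX: 90.6 < VX < 199.0.
Both must hold, so VX lies in the intersection.

90.6 < VX < 199.0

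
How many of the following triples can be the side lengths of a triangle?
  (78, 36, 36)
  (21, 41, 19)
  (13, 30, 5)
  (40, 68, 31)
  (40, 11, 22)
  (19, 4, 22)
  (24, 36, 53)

(36,36,78): 36+36 ≤ 78 → not valid
(19,21,41): 19+21 ≤ 41 → not valid
(5,13,30): 5+13 ≤ 30 → not valid
(31,40,68): 31+40 > 68 → valid
(11,22,40): 11+22 ≤ 40 → not valid
(4,19,22): 4+19 > 22 → valid
(24,36,53): 24+36 > 53 → valid
3 of the 7 triples form a triangle.

3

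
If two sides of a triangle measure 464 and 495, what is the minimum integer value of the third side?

32

The third side must be strictly greater than |464 − 495| = 31.
The smallest integer above 31 is 32.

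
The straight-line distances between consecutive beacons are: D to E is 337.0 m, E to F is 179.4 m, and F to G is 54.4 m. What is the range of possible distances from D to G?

103.2 ≤ DG ≤ 570.8 m

The maximum is all hops collinear in one direction: 337.0 + 179.4 + 54.4 = 570.8.
The longest hop is 337.0; the others sum to 233.8. Folding the others back against it leaves at least 337.0 − 233.8 = 103.2.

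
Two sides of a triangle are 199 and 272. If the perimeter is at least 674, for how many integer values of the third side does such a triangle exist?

Triangle inequality: 73 < x < 471. Perimeter ≥ 674 gives x ≥ 674 − 199 − 272 = 203.
So 203 ≤ x < 471; integers 203 through 470: 268 values.

268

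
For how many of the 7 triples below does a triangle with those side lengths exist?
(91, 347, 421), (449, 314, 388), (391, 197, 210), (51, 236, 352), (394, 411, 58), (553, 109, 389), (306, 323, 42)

(91,347,421): 91+347 > 421 → valid
(314,388,449): 314+388 > 449 → valid
(197,210,391): 197+210 > 391 → valid
(51,236,352): 51+236 ≤ 352 → not valid
(58,394,411): 58+394 > 411 → valid
(109,389,553): 109+389 ≤ 553 → not valid
(42,306,323): 42+306 > 323 → valid
5 of the 7 triples form a triangle.

5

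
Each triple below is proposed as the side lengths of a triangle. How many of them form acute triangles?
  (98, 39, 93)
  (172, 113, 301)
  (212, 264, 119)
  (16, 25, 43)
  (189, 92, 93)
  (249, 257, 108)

(98,39,93): 39²+93² = 10170 > 9604 = 98² → acute
(172,113,301): 113+172 ≤ 301, not a triangle
(212,264,119): 119²+212² = 59105 < 69696 = 264² → obtuse
(16,25,43): 16+25 ≤ 43, not a triangle
(189,92,93): 92+93 ≤ 189, not a triangle
(249,257,108): 108²+249² = 73665 > 66049 = 257² → acute
2 of the 6 are acute.

2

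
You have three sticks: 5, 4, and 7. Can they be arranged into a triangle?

Yes

The longest side is 7, and the other two sum to 9.
Since 9 > 7, the triangle inequality holds.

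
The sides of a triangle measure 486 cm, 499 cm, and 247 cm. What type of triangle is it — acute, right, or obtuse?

Compare the square of the longest side to the sum of squares of the other two: 247² + 486² = 297205 > 249001 = 499².

acute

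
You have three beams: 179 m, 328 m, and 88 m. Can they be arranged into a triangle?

No

The longest side is 328, but the other two sum to only 267.
267 < 328, so the triangle inequality fails.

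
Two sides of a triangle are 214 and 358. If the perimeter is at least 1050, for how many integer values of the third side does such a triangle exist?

94

Triangle inequality: 144 < x < 572. Perimeter ≥ 1050 gives x ≥ 1050 − 214 − 358 = 478.
So 478 ≤ x < 572; integers 478 through 571: 94 values.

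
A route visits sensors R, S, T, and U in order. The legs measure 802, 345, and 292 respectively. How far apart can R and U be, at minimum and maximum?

The maximum is all hops collinear in one direction: 802 + 345 + 292 = 1439.
The longest hop is 802; the others sum to 637. Folding the others back against it leaves at least 802 − 637 = 165.

165 ≤ RU ≤ 1439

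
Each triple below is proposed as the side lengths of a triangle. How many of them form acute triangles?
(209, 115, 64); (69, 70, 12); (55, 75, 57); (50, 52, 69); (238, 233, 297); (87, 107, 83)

5

(209,115,64): 64+115 ≤ 209, not a triangle
(69,70,12): 12²+69² = 4905 > 4900 = 70² → acute
(55,75,57): 55²+57² = 6274 > 5625 = 75² → acute
(50,52,69): 50²+52² = 5204 > 4761 = 69² → acute
(238,233,297): 233²+238² = 110933 > 88209 = 297² → acute
(87,107,83): 83²+87² = 14458 > 11449 = 107² → acute
5 of the 6 are acute.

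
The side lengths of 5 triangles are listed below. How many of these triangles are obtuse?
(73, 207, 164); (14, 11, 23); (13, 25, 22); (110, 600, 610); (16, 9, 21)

(73,207,164): 73²+164² = 32225 < 42849 = 207² → obtuse
(14,11,23): 11²+14² = 317 < 529 = 23² → obtuse
(13,25,22): 13²+22² = 653 > 625 = 25² → acute
(110,600,610): 110²+600² = 372100 = 610² → right
(16,9,21): 9²+16² = 337 < 441 = 21² → obtuse
3 of the 5 are obtuse.

3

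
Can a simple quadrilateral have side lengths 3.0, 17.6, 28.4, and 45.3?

Yes

A quadrilateral exists iff every side is shorter than the sum of the others — equivalently, the longest side is less than the sum of the rest.
Longest side 45.3 < 49.0 (sum of the remaining 3), so yes.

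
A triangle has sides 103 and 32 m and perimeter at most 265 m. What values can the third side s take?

71 < s ≤ 130 m

Triangle inequality alone gives 71 < s < 135.
The perimeter condition gives s ≤ 265 − 103 − 32 = 130.
Intersecting the two: 71 < s ≤ 130.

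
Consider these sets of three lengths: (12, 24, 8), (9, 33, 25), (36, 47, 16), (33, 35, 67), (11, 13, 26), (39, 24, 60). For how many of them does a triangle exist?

(8,12,24): 8+12 ≤ 24 → not valid
(9,25,33): 9+25 > 33 → valid
(16,36,47): 16+36 > 47 → valid
(33,35,67): 33+35 > 67 → valid
(11,13,26): 11+13 ≤ 26 → not valid
(24,39,60): 24+39 > 60 → valid
4 of the 6 triples form a triangle.

4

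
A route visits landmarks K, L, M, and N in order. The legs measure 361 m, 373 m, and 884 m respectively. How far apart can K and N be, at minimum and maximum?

The maximum is all hops collinear in one direction: 361 + 373 + 884 = 1618.
The longest hop is 884; the others sum to 734. Folding the others back against it leaves at least 884 − 734 = 150.

150 ≤ KN ≤ 1618 m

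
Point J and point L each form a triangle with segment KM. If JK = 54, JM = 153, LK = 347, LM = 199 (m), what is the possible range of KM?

148 < KM < 207

From triangle JKM: |54 − 153| < KM < 54 + 153, i.e. 99 < KM < 207.
From triangle LKM: 148 < KM < 546.
Both must hold, so KM lies in the intersection.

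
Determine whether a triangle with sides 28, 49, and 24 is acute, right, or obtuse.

obtuse

Compare the square of the longest side to the sum of squares of the other two: 24² + 28² = 1360 < 2401 = 49².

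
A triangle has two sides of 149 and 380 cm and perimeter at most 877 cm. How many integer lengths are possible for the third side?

Triangle inequality: 231 < x < 529. Perimeter ≤ 877 gives x ≤ 877 − 149 − 380 = 348.
So 231 < x ≤ 348; integers 232 through 348: 117 values.

117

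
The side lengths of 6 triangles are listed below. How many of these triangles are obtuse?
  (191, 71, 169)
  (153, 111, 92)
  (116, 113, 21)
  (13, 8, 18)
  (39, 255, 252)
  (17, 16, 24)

5

(191,71,169): 71²+169² = 33602 < 36481 = 191² → obtuse
(153,111,92): 92²+111² = 20785 < 23409 = 153² → obtuse
(116,113,21): 21²+113² = 13210 < 13456 = 116² → obtuse
(13,8,18): 8²+13² = 233 < 324 = 18² → obtuse
(39,255,252): 39²+252² = 65025 = 255² → right
(17,16,24): 16²+17² = 545 < 576 = 24² → obtuse
5 of the 6 are obtuse.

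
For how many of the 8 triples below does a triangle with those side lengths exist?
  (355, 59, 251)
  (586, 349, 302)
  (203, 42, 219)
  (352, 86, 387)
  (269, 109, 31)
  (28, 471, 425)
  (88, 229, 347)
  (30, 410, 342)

(59,251,355): 59+251 ≤ 355 → not valid
(302,349,586): 302+349 > 586 → valid
(42,203,219): 42+203 > 219 → valid
(86,352,387): 86+352 > 387 → valid
(31,109,269): 31+109 ≤ 269 → not valid
(28,425,471): 28+425 ≤ 471 → not valid
(88,229,347): 88+229 ≤ 347 → not valid
(30,342,410): 30+342 ≤ 410 → not valid
3 of the 8 triples form a triangle.

3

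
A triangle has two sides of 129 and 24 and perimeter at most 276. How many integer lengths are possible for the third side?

18

Triangle inequality: 105 < x < 153. Perimeter ≤ 276 gives x ≤ 276 − 129 − 24 = 123.
So 105 < x ≤ 123; integers 106 through 123: 18 values.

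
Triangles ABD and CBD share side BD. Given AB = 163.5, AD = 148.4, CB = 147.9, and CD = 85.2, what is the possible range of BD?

From triangle ABD: |163.5 − 148.4| < BD < 163.5 + 148.4, i.e. 15.1 < BD < 311.9.
From triangle CBD: 62.7 < BD < 233.1.
Both must hold, so BD lies in the intersection.

62.7 < BD < 233.1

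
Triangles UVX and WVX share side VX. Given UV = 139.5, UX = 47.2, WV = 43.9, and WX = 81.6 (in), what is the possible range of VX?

92.3 < VX < 125.5

From triangle UVX: |139.5 − 47.2| < VX < 139.5 + 47.2, i.e. 92.3 < VX < 186.7.
From triangle WVX: 37.7 < VX < 125.5.
Both must hold, so VX lies in the intersection.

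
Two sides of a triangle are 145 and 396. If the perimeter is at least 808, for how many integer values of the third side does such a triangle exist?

274

Triangle inequality: 251 < x < 541. Perimeter ≥ 808 gives x ≥ 808 − 145 − 396 = 267.
So 267 ≤ x < 541; integers 267 through 540: 274 values.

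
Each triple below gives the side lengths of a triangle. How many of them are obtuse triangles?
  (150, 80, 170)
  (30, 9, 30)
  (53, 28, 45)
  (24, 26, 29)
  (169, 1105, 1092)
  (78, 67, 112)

1

(150,80,170): 80²+150² = 28900 = 170² → right
(30,9,30): 9²+30² = 981 > 900 = 30² → acute
(53,28,45): 28²+45² = 2809 = 53² → right
(24,26,29): 24²+26² = 1252 > 841 = 29² → acute
(169,1105,1092): 169²+1092² = 1221025 = 1105² → right
(78,67,112): 67²+78² = 10573 < 12544 = 112² → obtuse
1 of the 6 is obtuse.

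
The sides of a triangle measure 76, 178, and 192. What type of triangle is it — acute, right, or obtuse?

Compare the square of the longest side to the sum of squares of the other two: 76² + 178² = 37460 > 36864 = 192².

acute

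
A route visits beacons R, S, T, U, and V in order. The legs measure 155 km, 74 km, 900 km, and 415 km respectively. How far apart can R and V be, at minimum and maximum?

256 ≤ RV ≤ 1544 km

The maximum is all hops collinear in one direction: 155 + 74 + 900 + 415 = 1544.
The longest hop is 900; the others sum to 644. Folding the others back against it leaves at least 900 − 644 = 256.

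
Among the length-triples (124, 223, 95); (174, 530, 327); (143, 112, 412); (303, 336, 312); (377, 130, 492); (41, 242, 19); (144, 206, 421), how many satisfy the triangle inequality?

(95,124,223): 95+124 ≤ 223 → not valid
(174,327,530): 174+327 ≤ 530 → not valid
(112,143,412): 112+143 ≤ 412 → not valid
(303,312,336): 303+312 > 336 → valid
(130,377,492): 130+377 > 492 → valid
(19,41,242): 19+41 ≤ 242 → not valid
(144,206,421): 144+206 ≤ 421 → not valid
2 of the 7 triples form a triangle.

2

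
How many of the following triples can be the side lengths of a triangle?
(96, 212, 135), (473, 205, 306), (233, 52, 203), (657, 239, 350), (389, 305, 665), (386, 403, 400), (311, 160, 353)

(96,135,212): 96+135 > 212 → valid
(205,306,473): 205+306 > 473 → valid
(52,203,233): 52+203 > 233 → valid
(239,350,657): 239+350 ≤ 657 → not valid
(305,389,665): 305+389 > 665 → valid
(386,400,403): 386+400 > 403 → valid
(160,311,353): 160+311 > 353 → valid
6 of the 7 triples form a triangle.

6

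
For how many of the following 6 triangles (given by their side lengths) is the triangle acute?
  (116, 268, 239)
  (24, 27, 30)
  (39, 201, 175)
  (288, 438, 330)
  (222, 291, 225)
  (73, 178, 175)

(116,268,239): 116²+239² = 70577 < 71824 = 268² → obtuse
(24,27,30): 24²+27² = 1305 > 900 = 30² → acute
(39,201,175): 39²+175² = 32146 < 40401 = 201² → obtuse
(288,438,330): 288²+330² = 191844 = 438² → right
(222,291,225): 222²+225² = 99909 > 84681 = 291² → acute
(73,178,175): 73²+175² = 35954 > 31684 = 178² → acute
3 of the 6 are acute.

3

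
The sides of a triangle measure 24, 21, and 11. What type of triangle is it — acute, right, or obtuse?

Compare the square of the longest side to the sum of squares of the other two: 11² + 21² = 562 < 576 = 24².

obtuse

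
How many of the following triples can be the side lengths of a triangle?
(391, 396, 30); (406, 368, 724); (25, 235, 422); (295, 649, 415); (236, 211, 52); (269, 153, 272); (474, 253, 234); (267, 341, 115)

7

(30,391,396): 30+391 > 396 → valid
(368,406,724): 368+406 > 724 → valid
(25,235,422): 25+235 ≤ 422 → not valid
(295,415,649): 295+415 > 649 → valid
(52,211,236): 52+211 > 236 → valid
(153,269,272): 153+269 > 272 → valid
(234,253,474): 234+253 > 474 → valid
(115,267,341): 115+267 > 341 → valid
7 of the 8 triples form a triangle.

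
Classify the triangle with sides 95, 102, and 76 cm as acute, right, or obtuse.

Compare the square of the longest side to the sum of squares of the other two: 76² + 95² = 14801 > 10404 = 102².

acute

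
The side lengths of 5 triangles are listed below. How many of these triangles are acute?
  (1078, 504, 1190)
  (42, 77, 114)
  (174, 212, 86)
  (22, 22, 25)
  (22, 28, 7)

1

(1078,504,1190): 504²+1078² = 1416100 = 1190² → right
(42,77,114): 42²+77² = 7693 < 12996 = 114² → obtuse
(174,212,86): 86²+174² = 37672 < 44944 = 212² → obtuse
(22,22,25): 22²+22² = 968 > 625 = 25² → acute
(22,28,7): 7²+22² = 533 < 784 = 28² → obtuse
1 of the 5 is acute.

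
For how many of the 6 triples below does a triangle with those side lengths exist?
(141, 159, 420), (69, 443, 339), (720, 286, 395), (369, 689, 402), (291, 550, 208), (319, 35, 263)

(141,159,420): 141+159 ≤ 420 → not valid
(69,339,443): 69+339 ≤ 443 → not valid
(286,395,720): 286+395 ≤ 720 → not valid
(369,402,689): 369+402 > 689 → valid
(208,291,550): 208+291 ≤ 550 → not valid
(35,263,319): 35+263 ≤ 319 → not valid
1 of the 6 triples forms a triangle.

1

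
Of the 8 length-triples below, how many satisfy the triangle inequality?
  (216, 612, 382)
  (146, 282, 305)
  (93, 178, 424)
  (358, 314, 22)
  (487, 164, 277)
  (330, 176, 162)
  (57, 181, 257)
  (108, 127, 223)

3

(216,382,612): 216+382 ≤ 612 → not valid
(146,282,305): 146+282 > 305 → valid
(93,178,424): 93+178 ≤ 424 → not valid
(22,314,358): 22+314 ≤ 358 → not valid
(164,277,487): 164+277 ≤ 487 → not valid
(162,176,330): 162+176 > 330 → valid
(57,181,257): 57+181 ≤ 257 → not valid
(108,127,223): 108+127 > 223 → valid
3 of the 8 triples form a triangle.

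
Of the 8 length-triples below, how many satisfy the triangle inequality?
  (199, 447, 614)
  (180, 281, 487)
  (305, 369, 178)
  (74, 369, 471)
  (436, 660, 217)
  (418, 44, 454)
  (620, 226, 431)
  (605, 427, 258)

(199,447,614): 199+447 > 614 → valid
(180,281,487): 180+281 ≤ 487 → not valid
(178,305,369): 178+305 > 369 → valid
(74,369,471): 74+369 ≤ 471 → not valid
(217,436,660): 217+436 ≤ 660 → not valid
(44,418,454): 44+418 > 454 → valid
(226,431,620): 226+431 > 620 → valid
(258,427,605): 258+427 > 605 → valid
5 of the 8 triples form a triangle.

5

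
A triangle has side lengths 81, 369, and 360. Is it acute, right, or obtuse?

right

Compare the square of the longest side to the sum of squares of the other two: 81² + 360² = 136161 = 369².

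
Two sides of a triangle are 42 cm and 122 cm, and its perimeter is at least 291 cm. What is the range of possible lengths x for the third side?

127 ≤ x < 164 cm

Triangle inequality alone gives 80 < x < 164.
The perimeter condition gives x ≥ 291 − 42 − 122 = 127.
Intersecting the two: 127 ≤ x < 164.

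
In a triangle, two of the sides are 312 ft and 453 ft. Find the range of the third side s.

By the triangle inequality, s must be less than 312 + 453 = 765 and greater than |312 − 453| = 141.

141 < s < 765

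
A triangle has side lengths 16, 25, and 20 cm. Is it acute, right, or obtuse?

acute

Compare the square of the longest side to the sum of squares of the other two: 16² + 20² = 656 > 625 = 25².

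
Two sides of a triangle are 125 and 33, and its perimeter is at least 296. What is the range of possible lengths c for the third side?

138 ≤ c < 158

Triangle inequality alone gives 92 < c < 158.
The perimeter condition gives c ≥ 296 − 125 − 33 = 138.
Intersecting the two: 138 ≤ c < 158.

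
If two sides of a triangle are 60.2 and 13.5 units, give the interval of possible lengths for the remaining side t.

46.7 < t < 73.7

By the triangle inequality, t must be less than 60.2 + 13.5 = 73.7 and greater than |60.2 − 13.5| = 46.7.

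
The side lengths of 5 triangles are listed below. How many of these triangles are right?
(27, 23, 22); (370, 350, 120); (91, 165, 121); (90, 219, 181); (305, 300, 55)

(27,23,22): 22²+23² = 1013 > 729 = 27² → acute
(370,350,120): 120²+350² = 136900 = 370² → right
(91,165,121): 91²+121² = 22922 < 27225 = 165² → obtuse
(90,219,181): 90²+181² = 40861 < 47961 = 219² → obtuse
(305,300,55): 55²+300² = 93025 = 305² → right
2 of the 5 are right.

2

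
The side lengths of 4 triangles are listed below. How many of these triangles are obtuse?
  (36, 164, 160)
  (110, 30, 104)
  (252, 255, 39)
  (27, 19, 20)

1

(36,164,160): 36²+160² = 26896 = 164² → right
(110,30,104): 30²+104² = 11716 < 12100 = 110² → obtuse
(252,255,39): 39²+252² = 65025 = 255² → right
(27,19,20): 19²+20² = 761 > 729 = 27² → acute
1 of the 4 is obtuse.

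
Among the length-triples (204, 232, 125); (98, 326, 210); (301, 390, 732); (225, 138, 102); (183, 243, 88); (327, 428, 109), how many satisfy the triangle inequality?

(125,204,232): 125+204 > 232 → valid
(98,210,326): 98+210 ≤ 326 → not valid
(301,390,732): 301+390 ≤ 732 → not valid
(102,138,225): 102+138 > 225 → valid
(88,183,243): 88+183 > 243 → valid
(109,327,428): 109+327 > 428 → valid
4 of the 6 triples form a triangle.

4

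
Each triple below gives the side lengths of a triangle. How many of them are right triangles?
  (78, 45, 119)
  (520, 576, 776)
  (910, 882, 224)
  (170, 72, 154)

3

(78,45,119): 45²+78² = 8109 < 14161 = 119² → obtuse
(520,576,776): 520²+576² = 602176 = 776² → right
(910,882,224): 224²+882² = 828100 = 910² → right
(170,72,154): 72²+154² = 28900 = 170² → right
3 of the 4 are right.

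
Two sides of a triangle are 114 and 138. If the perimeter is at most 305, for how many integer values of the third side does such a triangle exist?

Triangle inequality: 24 < x < 252. Perimeter ≤ 305 gives x ≤ 305 − 114 − 138 = 53.
So 24 < x ≤ 53; integers 25 through 53: 29 values.

29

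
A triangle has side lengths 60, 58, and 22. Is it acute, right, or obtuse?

Compare the square of the longest side to the sum of squares of the other two: 22² + 58² = 3848 > 3600 = 60².

acute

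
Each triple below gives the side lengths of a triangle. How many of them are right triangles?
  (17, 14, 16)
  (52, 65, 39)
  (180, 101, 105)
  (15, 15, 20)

1

(17,14,16): 14²+16² = 452 > 289 = 17² → acute
(52,65,39): 39²+52² = 4225 = 65² → right
(180,101,105): 101²+105² = 21226 < 32400 = 180² → obtuse
(15,15,20): 15²+15² = 450 > 400 = 20² → acute
1 of the 4 is right.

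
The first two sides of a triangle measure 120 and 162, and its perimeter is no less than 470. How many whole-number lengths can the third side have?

94

Triangle inequality: 42 < x < 282. Perimeter ≥ 470 gives x ≥ 470 − 120 − 162 = 188.
So 188 ≤ x < 282; integers 188 through 281: 94 values.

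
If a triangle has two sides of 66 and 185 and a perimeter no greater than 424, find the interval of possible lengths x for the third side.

Triangle inequality alone gives 119 < x < 251.
The perimeter condition gives x ≤ 424 − 66 − 185 = 173.
Intersecting the two: 119 < x ≤ 173.

119 < x ≤ 173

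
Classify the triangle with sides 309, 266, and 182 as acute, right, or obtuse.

Compare the square of the longest side to the sum of squares of the other two: 182² + 266² = 103880 > 95481 = 309².

acute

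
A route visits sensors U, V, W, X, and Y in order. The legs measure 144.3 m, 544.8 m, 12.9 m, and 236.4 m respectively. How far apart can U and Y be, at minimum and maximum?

151.2 ≤ UY ≤ 938.4 m

The maximum is all hops collinear in one direction: 144.3 + 544.8 + 12.9 + 236.4 = 938.4.
The longest hop is 544.8; the others sum to 393.6. Folding the others back against it leaves at least 544.8 − 393.6 = 151.2.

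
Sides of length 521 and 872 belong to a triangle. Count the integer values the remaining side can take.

The third side lies in the open interval (351, 1393).
Integers from 352 to 1392 inclusive: 1392 − 352 + 1 = 1041.

1041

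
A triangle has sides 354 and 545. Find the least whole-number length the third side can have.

192

The third side must be strictly greater than |354 − 545| = 191.
The smallest integer above 191 is 192.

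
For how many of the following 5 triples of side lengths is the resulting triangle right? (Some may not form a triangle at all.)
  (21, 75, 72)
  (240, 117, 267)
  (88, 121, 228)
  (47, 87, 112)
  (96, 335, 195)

(21,75,72): 21²+72² = 5625 = 75² → right
(240,117,267): 117²+240² = 71289 = 267² → right
(88,121,228): 88+121 ≤ 228, not a triangle
(47,87,112): 47²+87² = 9778 < 12544 = 112² → obtuse
(96,335,195): 96+195 ≤ 335, not a triangle
2 of the 5 are right.

2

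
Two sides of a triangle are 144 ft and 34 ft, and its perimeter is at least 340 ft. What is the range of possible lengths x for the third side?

162 ≤ x < 178 ft

Triangle inequality alone gives 110 < x < 178.
The perimeter condition gives x ≥ 340 − 144 − 34 = 162.
Intersecting the two: 162 ≤ x < 178.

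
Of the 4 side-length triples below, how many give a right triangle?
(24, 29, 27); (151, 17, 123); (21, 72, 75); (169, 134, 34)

(24,29,27): 24²+27² = 1305 > 841 = 29² → acute
(151,17,123): 17+123 ≤ 151, not a triangle
(21,72,75): 21²+72² = 5625 = 75² → right
(169,134,34): 34+134 ≤ 169, not a triangle
1 of the 4 is right.

1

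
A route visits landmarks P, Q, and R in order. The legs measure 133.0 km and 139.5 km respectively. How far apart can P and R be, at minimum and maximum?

By the triangle inequality, |133.0 − 139.5| ≤ PR ≤ 133.0 + 139.5.

6.5 ≤ PR ≤ 272.5 km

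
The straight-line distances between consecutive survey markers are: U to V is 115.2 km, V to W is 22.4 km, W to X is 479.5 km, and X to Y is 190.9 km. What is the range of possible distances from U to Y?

The maximum is all hops collinear in one direction: 115.2 + 22.4 + 479.5 + 190.9 = 808.0.
The longest hop is 479.5; the others sum to 328.5. Folding the others back against it leaves at least 479.5 − 328.5 = 151.0.

151.0 ≤ UY ≤ 808.0 km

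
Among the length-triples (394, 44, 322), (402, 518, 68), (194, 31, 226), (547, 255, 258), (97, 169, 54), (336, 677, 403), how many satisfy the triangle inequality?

(44,322,394): 44+322 ≤ 394 → not valid
(68,402,518): 68+402 ≤ 518 → not valid
(31,194,226): 31+194 ≤ 226 → not valid
(255,258,547): 255+258 ≤ 547 → not valid
(54,97,169): 54+97 ≤ 169 → not valid
(336,403,677): 336+403 > 677 → valid
1 of the 6 triples forms a triangle.

1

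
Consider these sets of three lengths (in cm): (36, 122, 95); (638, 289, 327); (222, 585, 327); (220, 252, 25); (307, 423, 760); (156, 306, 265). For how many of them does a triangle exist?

2

(36,95,122): 36+95 > 122 → valid
(289,327,638): 289+327 ≤ 638 → not valid
(222,327,585): 222+327 ≤ 585 → not valid
(25,220,252): 25+220 ≤ 252 → not valid
(307,423,760): 307+423 ≤ 760 → not valid
(156,265,306): 156+265 > 306 → valid
2 of the 6 triples form a triangle.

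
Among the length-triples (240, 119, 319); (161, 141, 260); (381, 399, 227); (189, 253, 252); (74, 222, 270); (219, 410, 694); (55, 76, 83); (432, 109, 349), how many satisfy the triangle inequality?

(119,240,319): 119+240 > 319 → valid
(141,161,260): 141+161 > 260 → valid
(227,381,399): 227+381 > 399 → valid
(189,252,253): 189+252 > 253 → valid
(74,222,270): 74+222 > 270 → valid
(219,410,694): 219+410 ≤ 694 → not valid
(55,76,83): 55+76 > 83 → valid
(109,349,432): 109+349 > 432 → valid
7 of the 8 triples form a triangle.

7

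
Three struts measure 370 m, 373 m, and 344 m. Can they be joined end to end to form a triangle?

The longest side is 373, and the other two sum to 714.
Since 714 > 373, the triangle inequality holds.

Yes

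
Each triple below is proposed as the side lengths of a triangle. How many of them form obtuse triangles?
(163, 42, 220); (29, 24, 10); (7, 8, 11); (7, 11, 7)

(163,42,220): 42+163 ≤ 220, not a triangle
(29,24,10): 10²+24² = 676 < 841 = 29² → obtuse
(7,8,11): 7²+8² = 113 < 121 = 11² → obtuse
(7,11,7): 7²+7² = 98 < 121 = 11² → obtuse
3 of the 4 are obtuse.

3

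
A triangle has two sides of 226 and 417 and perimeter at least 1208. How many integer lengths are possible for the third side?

78

Triangle inequality: 191 < x < 643. Perimeter ≥ 1208 gives x ≥ 1208 − 226 − 417 = 565.
So 565 ≤ x < 643; integers 565 through 642: 78 values.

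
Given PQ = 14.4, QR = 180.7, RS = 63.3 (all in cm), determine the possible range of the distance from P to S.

103.0 ≤ PS ≤ 258.4 cm

The maximum is all hops collinear in one direction: 14.4 + 180.7 + 63.3 = 258.4.
The longest hop is 180.7; the others sum to 77.7. Folding the others back against it leaves at least 180.7 − 77.7 = 103.0.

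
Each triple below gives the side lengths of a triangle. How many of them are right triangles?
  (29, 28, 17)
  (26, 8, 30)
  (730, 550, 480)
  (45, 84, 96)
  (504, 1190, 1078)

2

(29,28,17): 17²+28² = 1073 > 841 = 29² → acute
(26,8,30): 8²+26² = 740 < 900 = 30² → obtuse
(730,550,480): 480²+550² = 532900 = 730² → right
(45,84,96): 45²+84² = 9081 < 9216 = 96² → obtuse
(504,1190,1078): 504²+1078² = 1416100 = 1190² → right
2 of the 5 are right.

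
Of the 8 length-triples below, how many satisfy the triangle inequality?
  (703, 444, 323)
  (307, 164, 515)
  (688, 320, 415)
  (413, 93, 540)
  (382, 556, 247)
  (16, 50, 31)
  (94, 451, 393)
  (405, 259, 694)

(323,444,703): 323+444 > 703 → valid
(164,307,515): 164+307 ≤ 515 → not valid
(320,415,688): 320+415 > 688 → valid
(93,413,540): 93+413 ≤ 540 → not valid
(247,382,556): 247+382 > 556 → valid
(16,31,50): 16+31 ≤ 50 → not valid
(94,393,451): 94+393 > 451 → valid
(259,405,694): 259+405 ≤ 694 → not valid
4 of the 8 triples form a triangle.

4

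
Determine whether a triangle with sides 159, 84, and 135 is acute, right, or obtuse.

right

Compare the square of the longest side to the sum of squares of the other two: 84² + 135² = 25281 = 159².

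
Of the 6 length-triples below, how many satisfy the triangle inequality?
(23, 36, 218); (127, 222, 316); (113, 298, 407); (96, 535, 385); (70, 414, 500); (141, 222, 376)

2

(23,36,218): 23+36 ≤ 218 → not valid
(127,222,316): 127+222 > 316 → valid
(113,298,407): 113+298 > 407 → valid
(96,385,535): 96+385 ≤ 535 → not valid
(70,414,500): 70+414 ≤ 500 → not valid
(141,222,376): 141+222 ≤ 376 → not valid
2 of the 6 triples form a triangle.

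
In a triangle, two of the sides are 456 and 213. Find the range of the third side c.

By the triangle inequality, c must be less than 456 + 213 = 669 and greater than |456 − 213| = 243.

243 < c < 669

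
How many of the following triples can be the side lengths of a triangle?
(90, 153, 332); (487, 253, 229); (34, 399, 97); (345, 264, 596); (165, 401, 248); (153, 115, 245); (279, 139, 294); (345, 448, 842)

(90,153,332): 90+153 ≤ 332 → not valid
(229,253,487): 229+253 ≤ 487 → not valid
(34,97,399): 34+97 ≤ 399 → not valid
(264,345,596): 264+345 > 596 → valid
(165,248,401): 165+248 > 401 → valid
(115,153,245): 115+153 > 245 → valid
(139,279,294): 139+279 > 294 → valid
(345,448,842): 345+448 ≤ 842 → not valid
4 of the 8 triples form a triangle.

4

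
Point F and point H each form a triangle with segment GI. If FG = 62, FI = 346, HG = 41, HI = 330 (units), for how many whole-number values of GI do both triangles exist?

From triangle FGI: 284 < GI < 408.
From triangle HGI: 289 < GI < 371.
Intersection: 289 < GI < 371, so integers 290 through 370: 81 values.

81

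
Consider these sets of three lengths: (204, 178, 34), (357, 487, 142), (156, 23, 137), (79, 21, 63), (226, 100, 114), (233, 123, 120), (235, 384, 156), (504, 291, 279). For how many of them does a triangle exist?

(34,178,204): 34+178 > 204 → valid
(142,357,487): 142+357 > 487 → valid
(23,137,156): 23+137 > 156 → valid
(21,63,79): 21+63 > 79 → valid
(100,114,226): 100+114 ≤ 226 → not valid
(120,123,233): 120+123 > 233 → valid
(156,235,384): 156+235 > 384 → valid
(279,291,504): 279+291 > 504 → valid
7 of the 8 triples form a triangle.

7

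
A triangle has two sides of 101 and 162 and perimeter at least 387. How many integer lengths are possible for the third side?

Triangle inequality: 61 < x < 263. Perimeter ≥ 387 gives x ≥ 387 − 101 − 162 = 124.
So 124 ≤ x < 263; integers 124 through 262: 139 values.

139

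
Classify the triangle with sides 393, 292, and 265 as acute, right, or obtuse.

Compare the square of the longest side to the sum of squares of the other two: 265² + 292² = 155489 > 154449 = 393².

acute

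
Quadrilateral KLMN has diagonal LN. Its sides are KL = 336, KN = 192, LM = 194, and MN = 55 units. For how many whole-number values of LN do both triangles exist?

104

From triangle KLN: 144 < LN < 528.
From triangle MLN: 139 < LN < 249.
Intersection: 144 < LN < 249, so integers 145 through 248: 104 values.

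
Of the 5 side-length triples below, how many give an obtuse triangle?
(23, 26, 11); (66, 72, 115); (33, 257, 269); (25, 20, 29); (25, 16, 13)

(23,26,11): 11²+23² = 650 < 676 = 26² → obtuse
(66,72,115): 66²+72² = 9540 < 13225 = 115² → obtuse
(33,257,269): 33²+257² = 67138 < 72361 = 269² → obtuse
(25,20,29): 20²+25² = 1025 > 841 = 29² → acute
(25,16,13): 13²+16² = 425 < 625 = 25² → obtuse
4 of the 5 are obtuse.

4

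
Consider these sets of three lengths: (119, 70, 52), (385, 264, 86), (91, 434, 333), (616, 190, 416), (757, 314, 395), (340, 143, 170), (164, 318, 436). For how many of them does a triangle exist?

2

(52,70,119): 52+70 > 119 → valid
(86,264,385): 86+264 ≤ 385 → not valid
(91,333,434): 91+333 ≤ 434 → not valid
(190,416,616): 190+416 ≤ 616 → not valid
(314,395,757): 314+395 ≤ 757 → not valid
(143,170,340): 143+170 ≤ 340 → not valid
(164,318,436): 164+318 > 436 → valid
2 of the 7 triples form a triangle.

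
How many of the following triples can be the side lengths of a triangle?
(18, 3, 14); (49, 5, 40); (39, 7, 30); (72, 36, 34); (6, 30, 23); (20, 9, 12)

(3,14,18): 3+14 ≤ 18 → not valid
(5,40,49): 5+40 ≤ 49 → not valid
(7,30,39): 7+30 ≤ 39 → not valid
(34,36,72): 34+36 ≤ 72 → not valid
(6,23,30): 6+23 ≤ 30 → not valid
(9,12,20): 9+12 > 20 → valid
1 of the 6 triples forms a triangle.

1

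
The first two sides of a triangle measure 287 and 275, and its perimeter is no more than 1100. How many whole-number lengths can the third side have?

Triangle inequality: 12 < x < 562. Perimeter ≤ 1100 gives x ≤ 1100 − 287 − 275 = 538.
So 12 < x ≤ 538; integers 13 through 538: 526 values.

526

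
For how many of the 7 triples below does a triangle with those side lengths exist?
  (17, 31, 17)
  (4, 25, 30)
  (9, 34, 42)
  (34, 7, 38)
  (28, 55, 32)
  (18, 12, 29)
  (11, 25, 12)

(17,17,31): 17+17 > 31 → valid
(4,25,30): 4+25 ≤ 30 → not valid
(9,34,42): 9+34 > 42 → valid
(7,34,38): 7+34 > 38 → valid
(28,32,55): 28+32 > 55 → valid
(12,18,29): 12+18 > 29 → valid
(11,12,25): 11+12 ≤ 25 → not valid
5 of the 7 triples form a triangle.

5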